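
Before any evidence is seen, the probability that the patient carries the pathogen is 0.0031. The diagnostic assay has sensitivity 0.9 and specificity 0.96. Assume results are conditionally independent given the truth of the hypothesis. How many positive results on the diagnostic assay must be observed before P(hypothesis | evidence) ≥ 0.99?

Prior odds: 0.0031 ÷ 0.9969 = 31/9969.
False-positive rate = 1 − 0.96 = 0.04; likelihood ratio of a positive = 0.9/0.04 = 22.5.
Target odds: 0.99 ÷ 0.01 = 99.
Need (31/9969) × 22.5ⁿ ≥ 99, i.e. 22.5ⁿ ≥ 986931/31.
22.5³ = 11390.625 falls short of 986931/31 but 22.5⁴ = 256289.0625 reaches it, so n = 4.

4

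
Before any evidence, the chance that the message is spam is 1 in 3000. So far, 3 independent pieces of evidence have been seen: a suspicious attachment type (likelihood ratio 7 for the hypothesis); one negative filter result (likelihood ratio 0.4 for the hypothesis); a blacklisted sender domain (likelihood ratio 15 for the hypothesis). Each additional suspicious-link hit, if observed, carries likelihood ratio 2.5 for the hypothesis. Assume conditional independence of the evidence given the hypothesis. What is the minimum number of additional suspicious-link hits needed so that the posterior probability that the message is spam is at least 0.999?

Prior odds = (1/3000)/(2999/3000) = 1/2999.
Combined Bayes factor of the evidence already in hand = 7 × 0.4 × 15 = 42.
Odds after that evidence = (1/2999) × 42 = 42/2999.
Target odds = 0.999/0.001 = 999.
Need 2.5ⁿ ≥ 999 ÷ (42/2999) = 998667/14.
2.5¹² = 244140625/4096 falls short of 998667/14 but 2.5¹³ ≈149012 reaches it, so n = 13.

13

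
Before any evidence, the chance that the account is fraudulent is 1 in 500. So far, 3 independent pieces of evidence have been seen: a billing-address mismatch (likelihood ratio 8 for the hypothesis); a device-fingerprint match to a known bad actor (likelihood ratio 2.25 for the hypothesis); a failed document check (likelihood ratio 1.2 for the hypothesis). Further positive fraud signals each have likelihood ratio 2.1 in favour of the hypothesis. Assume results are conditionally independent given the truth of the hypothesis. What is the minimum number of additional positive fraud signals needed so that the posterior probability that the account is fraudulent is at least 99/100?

11

Prior odds = 0.002/0.998 = 1/499.
Combined Bayes factor of the evidence already in hand = 8 × 2.25 × 1.2 = 21.6.
Odds after that evidence = (1/499) × 21.6 = 108/2495.
Target odds = 0.99/0.01 = 99.
Need 2.1ⁿ ≥ 99 ÷ (108/2495) = 27445/12.
2.1¹⁰ ≈1667.99 falls short of 27445/12 but 2.1¹¹ ≈3502.78 reaches it, so n = 11.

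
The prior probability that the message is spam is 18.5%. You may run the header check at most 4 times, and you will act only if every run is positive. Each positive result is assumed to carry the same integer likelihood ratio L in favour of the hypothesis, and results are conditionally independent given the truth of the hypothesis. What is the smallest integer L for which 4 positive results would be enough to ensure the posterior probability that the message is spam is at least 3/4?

2

Prior odds = 0.185/0.815 = 37/163.
Target odds = 0.75/0.25 = 3.
Need L⁴ ≥ 3 ÷ (37/163) = 489/37.
1⁴ = 1 < 489/37 ≤ 16 = 2⁴, so L = 2.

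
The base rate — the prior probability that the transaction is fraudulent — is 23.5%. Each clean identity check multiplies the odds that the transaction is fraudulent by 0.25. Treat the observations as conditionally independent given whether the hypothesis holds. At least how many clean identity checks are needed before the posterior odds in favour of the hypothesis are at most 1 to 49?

2

Prior odds: 0.235 ÷ 0.765 = 47/153.
Likelihood ratio per clean identity check = 0.25.
Target odds = 1/49.
Require 0.25ⁿ ≤ 1/49 ÷ (47/153) = 153/2303.
0.25¹ = 0.25 is still above 153/2303 but 0.25² = 0.0625 is at or below it, so n = 2.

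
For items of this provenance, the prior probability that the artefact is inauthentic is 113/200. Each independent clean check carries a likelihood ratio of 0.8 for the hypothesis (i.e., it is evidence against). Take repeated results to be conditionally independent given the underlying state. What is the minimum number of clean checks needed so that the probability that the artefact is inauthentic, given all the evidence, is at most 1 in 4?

7

Prior odds = 0.565/0.435 = 113/87.
Likelihood ratio per clean check = 0.8.
Target odds: 0.25 ÷ 0.75 = 1/3.
Require 0.8ⁿ ≤ 1/3 ÷ (113/87) = 29/113.
0.8⁶ = 4096/15625 is still above 29/113 but 0.8⁷ = 16384/78125 is at or below it, so n = 7.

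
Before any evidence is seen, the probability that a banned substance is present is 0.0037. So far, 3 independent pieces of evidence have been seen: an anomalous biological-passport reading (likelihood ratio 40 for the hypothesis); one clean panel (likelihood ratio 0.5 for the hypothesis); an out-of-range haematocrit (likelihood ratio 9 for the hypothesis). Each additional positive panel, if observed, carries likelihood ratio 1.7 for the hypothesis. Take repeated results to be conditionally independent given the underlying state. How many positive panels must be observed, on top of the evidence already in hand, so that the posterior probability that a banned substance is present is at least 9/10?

Prior odds = 0.0037/0.9963 = 37/9963.
Combined Bayes factor of the evidence already in hand = 40 × 0.5 × 9 = 180.
Odds after that evidence = (37/9963) × 180 = 740/1107.
Target odds = 0.9/0.1 = 9.
Need 1.7ⁿ ≥ 9 ÷ (740/1107) = 9963/740.
1.7⁴ = 8.3521 falls short of 9963/740 but 1.7⁵ = 1419857/100000 reaches it, so n = 5.

5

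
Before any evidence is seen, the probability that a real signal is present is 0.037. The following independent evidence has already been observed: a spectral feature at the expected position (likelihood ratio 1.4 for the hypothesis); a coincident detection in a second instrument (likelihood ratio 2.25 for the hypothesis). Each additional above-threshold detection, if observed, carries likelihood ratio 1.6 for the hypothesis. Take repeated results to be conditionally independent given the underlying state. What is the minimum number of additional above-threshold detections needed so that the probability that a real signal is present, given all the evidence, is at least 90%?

10

Prior odds = 0.037/0.963 = 37/963.
Combined Bayes factor of the evidence already in hand = 1.4 × 2.25 = 3.15.
Odds after that evidence = (37/963) × 3.15 = 259/2140.
Target odds = 0.9/0.1 = 9.
Need 1.6ⁿ ≥ 9 ÷ (259/2140) = 19260/259.
1.6⁹ = 134217728/1953125 falls short of 19260/259 but 1.6¹⁰ ≈109.951 reaches it, so n = 10.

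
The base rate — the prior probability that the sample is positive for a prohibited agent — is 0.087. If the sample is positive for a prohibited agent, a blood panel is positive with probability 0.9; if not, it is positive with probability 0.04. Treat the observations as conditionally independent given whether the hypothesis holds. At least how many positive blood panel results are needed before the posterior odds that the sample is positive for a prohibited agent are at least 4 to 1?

2

Prior odds = 0.087/0.913 = 87/913.
Likelihood ratio of a positive = 0.9/0.04 = 22.5.
Target odds = 4.
Need (87/913) × 22.5ⁿ ≥ 4, i.e. 22.5ⁿ ≥ 3652/87.
22.5¹ = 22.5 falls short of 3652/87 but 22.5² = 506.25 reaches it, so n = 2.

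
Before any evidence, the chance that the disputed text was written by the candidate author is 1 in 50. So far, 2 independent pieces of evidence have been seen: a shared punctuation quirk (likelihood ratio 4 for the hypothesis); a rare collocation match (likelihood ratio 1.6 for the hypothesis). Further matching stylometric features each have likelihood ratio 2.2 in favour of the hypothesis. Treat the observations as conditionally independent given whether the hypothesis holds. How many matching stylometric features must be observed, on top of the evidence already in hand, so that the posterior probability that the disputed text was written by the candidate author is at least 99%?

Prior odds = 0.02/0.98 = 1/49.
Combined Bayes factor of the evidence already in hand = 4 × 1.6 = 6.4.
Odds after that evidence = (1/49) × 6.4 = 32/245.
Target odds = 0.99/0.01 = 99.
Need 2.2ⁿ ≥ 99 ÷ (32/245) = 757.96875.
2.2⁸ = 214358881/390625 falls short of 757.96875 but 2.2⁹ ≈1207.27 reaches it, so n = 9.

9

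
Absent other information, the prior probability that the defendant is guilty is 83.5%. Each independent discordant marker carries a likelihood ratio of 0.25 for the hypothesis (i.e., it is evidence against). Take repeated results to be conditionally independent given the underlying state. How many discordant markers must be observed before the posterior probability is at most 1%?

Prior odds: 0.835 ÷ 0.165 = 167/33.
Likelihood ratio per discordant marker = 0.25.
Target posterior odds = 0.01/0.99 = 1/99.
Need (167/33) × 0.25ⁿ ≤ 1/99, i.e. 0.25ⁿ ≤ 1/501.
0.25⁴ = 0.00390625 is still above 1/501 but 0.25⁵ = 1/1024 is at or below it, so n = 5.

5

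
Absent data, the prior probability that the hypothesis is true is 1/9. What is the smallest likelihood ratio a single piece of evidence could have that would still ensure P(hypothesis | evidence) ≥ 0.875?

Prior odds = (1/9)/(8/9) = 0.125.
Target odds = 0.875/0.125 = 7.
Required Bayes factor = 7 ÷ 0.125 = 56.

56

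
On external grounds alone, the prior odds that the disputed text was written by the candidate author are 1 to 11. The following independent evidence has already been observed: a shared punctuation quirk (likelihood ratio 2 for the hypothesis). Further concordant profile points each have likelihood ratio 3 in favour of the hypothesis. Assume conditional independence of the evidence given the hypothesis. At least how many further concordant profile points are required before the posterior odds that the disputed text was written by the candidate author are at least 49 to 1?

Prior odds = 1/11.
Bayes factor of the evidence already in hand = 2.
Odds after that evidence = (1/11) × 2 = 2/11.
Target odds = 49.
Need 3ⁿ ≥ 49 ÷ (2/11) = 269.5.
3⁵ = 243 falls short of 269.5 but 3⁶ = 729 reaches it, so n = 6.

6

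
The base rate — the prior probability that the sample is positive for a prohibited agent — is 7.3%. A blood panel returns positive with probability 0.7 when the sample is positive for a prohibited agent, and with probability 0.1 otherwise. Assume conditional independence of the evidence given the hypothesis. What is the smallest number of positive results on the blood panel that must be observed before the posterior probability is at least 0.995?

5

Prior odds = 0.073/0.927 = 73/927.
Likelihood ratio of a positive result = 0.7/0.1 = 7.
Target posterior odds = 0.995/0.005 = 199.
Need (73/927) × 7ⁿ ≥ 199, i.e. 7ⁿ ≥ 184473/73.
7⁴ = 2401 falls short of 184473/73 but 7⁵ = 16807 reaches it, so n = 5.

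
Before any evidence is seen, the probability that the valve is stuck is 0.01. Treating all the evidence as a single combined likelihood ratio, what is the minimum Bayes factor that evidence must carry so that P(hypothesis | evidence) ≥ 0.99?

Prior odds = 0.01/0.99 = 1/99.
Target odds = 0.99/0.01 = 99.
Required Bayes factor = 99 ÷ (1/99) = 9801.

9801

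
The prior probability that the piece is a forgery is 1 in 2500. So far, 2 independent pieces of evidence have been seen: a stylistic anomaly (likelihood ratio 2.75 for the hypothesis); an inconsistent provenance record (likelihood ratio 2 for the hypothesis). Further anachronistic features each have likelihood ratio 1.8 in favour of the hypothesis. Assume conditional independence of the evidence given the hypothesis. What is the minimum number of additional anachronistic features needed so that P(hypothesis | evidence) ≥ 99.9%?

Prior odds = 0.0004/0.9996 = 1/2499.
Combined Bayes factor of the evidence already in hand = 2.75 × 2 = 5.5.
Odds after that evidence = (1/2499) × 5.5 = 11/4998.
Target odds = 0.999/0.001 = 999.
Need 1.8ⁿ ≥ 999 ÷ (11/4998) = 4993002/11.
1.8²² ≈413043 falls short of 4993002/11 but 1.8²³ ≈743477 reaches it, so n = 23.

23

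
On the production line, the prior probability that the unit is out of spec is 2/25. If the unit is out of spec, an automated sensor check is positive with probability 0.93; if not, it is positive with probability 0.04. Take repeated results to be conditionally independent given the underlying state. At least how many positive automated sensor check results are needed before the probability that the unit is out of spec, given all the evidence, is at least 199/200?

Prior odds = 0.08/0.92 = 2/23.
Likelihood ratio of a positive = 0.93/0.04 = 23.25.
Target posterior odds = 0.995/0.005 = 199.
Need (2/23) × 23.25ⁿ ≥ 199, i.e. 23.25ⁿ ≥ 2288.5.
23.25² = 540.5625 falls short of 2288.5 but 23.25³ = 804357/64 reaches it, so n = 3.

3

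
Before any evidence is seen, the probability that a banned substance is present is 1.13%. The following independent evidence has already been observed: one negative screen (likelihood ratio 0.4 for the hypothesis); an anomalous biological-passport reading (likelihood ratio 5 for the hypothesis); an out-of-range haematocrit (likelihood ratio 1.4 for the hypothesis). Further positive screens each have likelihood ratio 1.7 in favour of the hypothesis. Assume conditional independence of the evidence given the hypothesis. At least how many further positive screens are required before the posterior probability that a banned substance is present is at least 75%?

Prior odds = 0.0113/0.9887 = 113/9887.
Combined Bayes factor of the evidence already in hand = 0.4 × 5 × 1.4 = 2.8.
Odds after that evidence = (113/9887) × 2.8 = 1582/49435.
Target odds = 0.75/0.25 = 3.
Need 1.7ⁿ ≥ 3 ÷ (1582/49435) = 148305/1582.
1.7⁸ ≈69.7576 falls short of 148305/1582 but 1.7⁹ ≈118.588 reaches it, so n = 9.

9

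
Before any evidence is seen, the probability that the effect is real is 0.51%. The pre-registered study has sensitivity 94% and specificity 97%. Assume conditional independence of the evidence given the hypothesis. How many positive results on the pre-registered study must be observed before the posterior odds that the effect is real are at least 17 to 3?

3

Prior odds: 0.0051 ÷ 0.9949 = 51/9949.
False-positive rate = 1 − 0.97 = 0.03; likelihood ratio of a positive = 0.94/0.03 = 94/3.
Target odds = 17/3.
Need (51/9949) × (94/3)ⁿ ≥ 17/3, i.e. (94/3)ⁿ ≥ 9949/9.
(94/3)² = 8836/9 falls short of 9949/9 but (94/3)³ = 830584/27 reaches it, so n = 3.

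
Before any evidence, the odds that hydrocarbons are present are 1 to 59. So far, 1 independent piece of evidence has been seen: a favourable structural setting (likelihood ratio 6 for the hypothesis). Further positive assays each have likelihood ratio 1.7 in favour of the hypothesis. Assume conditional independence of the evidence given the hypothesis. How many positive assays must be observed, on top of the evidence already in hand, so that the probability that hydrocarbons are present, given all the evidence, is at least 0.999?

18

Prior odds = 1/59.
Bayes factor of the evidence already in hand = 6.
Odds after that evidence = (1/59) × 6 = 6/59.
Target odds = 0.999/0.001 = 999.
Need 1.7ⁿ ≥ 999 ÷ (6/59) = 9823.5.
1.7¹⁷ ≈8272.4 falls short of 9823.5 but 1.7¹⁸ ≈14063.1 reaches it, so n = 18.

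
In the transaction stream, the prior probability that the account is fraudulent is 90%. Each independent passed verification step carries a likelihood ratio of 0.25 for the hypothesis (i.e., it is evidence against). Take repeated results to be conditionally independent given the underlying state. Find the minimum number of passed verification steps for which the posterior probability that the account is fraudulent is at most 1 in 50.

Prior odds = 0.9/0.1 = 9.
Likelihood ratio per passed verification step = 0.25.
Target posterior odds = 0.02/0.98 = 1/49.
Need 9 × 0.25ⁿ ≤ 1/49, i.e. 0.25ⁿ ≤ 1/441.
0.25⁴ = 0.00390625 is still above 1/441 but 0.25⁵ = 1/1024 is at or below it, so n = 5.

5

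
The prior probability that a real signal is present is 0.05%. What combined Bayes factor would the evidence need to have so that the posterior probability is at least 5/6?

Prior odds = 0.0005/0.9995 = 1/1999.
Target odds = (5/6)/(1/6) = 5.
Required Bayes factor = 5 ÷ (1/1999) = 9995.

9995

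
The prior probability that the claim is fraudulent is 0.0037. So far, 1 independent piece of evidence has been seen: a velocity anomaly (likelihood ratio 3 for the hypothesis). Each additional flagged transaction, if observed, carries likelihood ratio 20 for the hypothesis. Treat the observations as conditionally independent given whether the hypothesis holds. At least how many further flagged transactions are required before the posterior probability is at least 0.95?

3

Prior odds = 0.0037/0.9963 = 37/9963.
Bayes factor of the evidence already in hand = 3.
Odds after that evidence = (37/9963) × 3 = 37/3321.
Target odds = 0.95/0.05 = 19.
Need 20ⁿ ≥ 19 ÷ (37/3321) = 63099/37.
20² = 400 falls short of 63099/37 but 20³ = 8000 reaches it, so n = 3.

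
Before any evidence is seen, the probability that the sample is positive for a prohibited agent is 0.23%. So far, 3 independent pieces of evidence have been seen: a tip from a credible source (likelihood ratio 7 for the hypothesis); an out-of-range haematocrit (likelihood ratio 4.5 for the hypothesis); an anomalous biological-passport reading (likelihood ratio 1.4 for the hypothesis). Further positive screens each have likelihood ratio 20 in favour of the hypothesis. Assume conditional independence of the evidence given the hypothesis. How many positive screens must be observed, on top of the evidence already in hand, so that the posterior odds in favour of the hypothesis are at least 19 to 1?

Prior odds = 0.0023/0.9977 = 23/9977.
Combined Bayes factor of the evidence already in hand = 7 × 4.5 × 1.4 = 44.1.
Odds after that evidence = (23/9977) × 44.1 = 10143/99770.
Target odds = 19.
Need 20ⁿ ≥ 19 ÷ (10143/99770) = 1895630/10143.
20¹ = 20 falls short of 1895630/10143 but 20² = 400 reaches it, so n = 2.

2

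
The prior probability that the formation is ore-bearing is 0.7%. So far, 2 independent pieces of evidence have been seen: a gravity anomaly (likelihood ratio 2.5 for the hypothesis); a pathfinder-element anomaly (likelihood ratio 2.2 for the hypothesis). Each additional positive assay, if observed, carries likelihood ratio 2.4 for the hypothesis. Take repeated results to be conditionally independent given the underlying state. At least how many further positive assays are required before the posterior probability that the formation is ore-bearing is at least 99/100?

Prior odds = 0.007/0.993 = 7/993.
Combined Bayes factor of the evidence already in hand = 2.5 × 2.2 = 5.5.
Odds after that evidence = (7/993) × 5.5 = 77/1986.
Target odds = 0.99/0.01 = 99.
Need 2.4ⁿ ≥ 99 ÷ (77/1986) = 17874/7.
2.4⁸ = 429981696/390625 falls short of 17874/7 but 2.4⁹ ≈2641.81 reaches it, so n = 9.

9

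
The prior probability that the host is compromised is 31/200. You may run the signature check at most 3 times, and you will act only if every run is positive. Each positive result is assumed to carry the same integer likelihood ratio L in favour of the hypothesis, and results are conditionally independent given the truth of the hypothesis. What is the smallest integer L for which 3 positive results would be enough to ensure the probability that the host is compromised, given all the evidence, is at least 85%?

Prior odds = 0.155/0.845 = 31/169.
Target odds = 0.85/0.15 = 17/3.
Need L³ ≥ 17/3 ÷ (31/169) = 2873/93.
3³ = 27 < 2873/93 ≤ 64 = 4³, so L = 4.

4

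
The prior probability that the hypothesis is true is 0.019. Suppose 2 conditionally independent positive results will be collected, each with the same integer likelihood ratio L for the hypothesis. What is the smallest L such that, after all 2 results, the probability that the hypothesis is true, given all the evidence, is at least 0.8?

15

Prior odds = 0.019/0.981 = 19/981.
Target odds = 0.8/0.2 = 4.
Need L² ≥ 4 ÷ (19/981) = 3924/19.
14² = 196 < 3924/19 ≤ 225 = 15², so L = 15.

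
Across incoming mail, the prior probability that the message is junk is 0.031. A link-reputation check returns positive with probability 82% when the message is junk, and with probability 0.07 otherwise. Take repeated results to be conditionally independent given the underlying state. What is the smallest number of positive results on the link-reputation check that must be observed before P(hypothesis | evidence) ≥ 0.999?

Prior odds: 0.031 ÷ 0.969 = 31/969.
Likelihood ratio of a positive result = 0.82/0.07 = 82/7.
Target posterior odds = 0.999/0.001 = 999.
Need (31/969) × (82/7)ⁿ ≥ 999, i.e. (82/7)ⁿ ≥ 968031/31.
(82/7)⁴ = 45212176/2401 falls short of 968031/31 but (82/7)⁵ ≈220587 reaches it, so n = 5.

5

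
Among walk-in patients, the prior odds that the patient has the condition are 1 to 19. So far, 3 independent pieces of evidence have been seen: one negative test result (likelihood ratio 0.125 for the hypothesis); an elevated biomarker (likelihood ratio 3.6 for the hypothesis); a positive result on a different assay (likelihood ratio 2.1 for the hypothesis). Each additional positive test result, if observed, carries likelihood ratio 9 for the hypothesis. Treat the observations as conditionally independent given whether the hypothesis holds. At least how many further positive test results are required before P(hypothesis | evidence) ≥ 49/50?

4

Prior odds = 1/19.
Combined Bayes factor of the evidence already in hand = 0.125 × 3.6 × 2.1 = 0.945.
Odds after that evidence = (1/19) × 0.945 = 189/3800.
Target odds = 0.98/0.02 = 49.
Need 9ⁿ ≥ 49 ÷ (189/3800) = 26600/27.
9³ = 729 falls short of 26600/27 but 9⁴ = 6561 reaches it, so n = 4.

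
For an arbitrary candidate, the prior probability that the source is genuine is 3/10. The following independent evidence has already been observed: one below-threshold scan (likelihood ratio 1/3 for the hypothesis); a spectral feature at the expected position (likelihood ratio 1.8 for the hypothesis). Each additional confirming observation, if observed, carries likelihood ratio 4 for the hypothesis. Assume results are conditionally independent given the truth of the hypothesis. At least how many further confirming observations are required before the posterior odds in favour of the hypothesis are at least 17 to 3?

Prior odds = 0.3/0.7 = 3/7.
Combined Bayes factor of the evidence already in hand = (1/3) × 1.8 = 0.6.
Odds after that evidence = (3/7) × 0.6 = 9/35.
Target odds = 17/3.
Need 4ⁿ ≥ 17/3 ÷ (9/35) = 595/27.
4² = 16 falls short of 595/27 but 4³ = 64 reaches it, so n = 3.

3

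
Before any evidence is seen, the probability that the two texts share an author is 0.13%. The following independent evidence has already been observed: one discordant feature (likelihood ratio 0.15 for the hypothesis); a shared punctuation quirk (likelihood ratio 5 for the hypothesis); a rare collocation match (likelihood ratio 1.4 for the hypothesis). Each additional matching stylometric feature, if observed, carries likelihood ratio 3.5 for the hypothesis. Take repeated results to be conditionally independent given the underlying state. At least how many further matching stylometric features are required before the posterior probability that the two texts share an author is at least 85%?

Prior odds = 0.0013/0.9987 = 13/9987.
Combined Bayes factor of the evidence already in hand = 0.15 × 5 × 1.4 = 1.05.
Odds after that evidence = (13/9987) × 1.05 = 91/66580.
Target odds = 0.85/0.15 = 17/3.
Need 3.5ⁿ ≥ 17/3 ÷ (91/66580) = 1131860/273.
3.5⁶ = 1838.265625 falls short of 1131860/273 but 3.5⁷ = 823543/128 reaches it, so n = 7.

7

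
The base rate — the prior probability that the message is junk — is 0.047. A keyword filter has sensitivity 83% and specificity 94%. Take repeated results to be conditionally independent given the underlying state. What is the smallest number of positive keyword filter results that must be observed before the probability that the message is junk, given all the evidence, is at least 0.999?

Prior odds: 0.047 ÷ 0.953 = 47/953.
False-positive rate = 1 − 0.94 = 0.06; likelihood ratio of a positive = 0.83/0.06 = 83/6.
Target odds: 0.999 ÷ 0.001 = 999.
Need (47/953) × (83/6)ⁿ ≥ 999, i.e. (83/6)ⁿ ≥ 952047/47.
(83/6)³ = 571787/216 falls short of 952047/47 but (83/6)⁴ = 47458321/1296 reaches it, so n = 4.

4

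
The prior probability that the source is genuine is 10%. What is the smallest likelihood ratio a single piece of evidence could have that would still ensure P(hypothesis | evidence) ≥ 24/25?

Prior odds = 0.1/0.9 = 1/9.
Target odds = 0.96/0.04 = 24.
Required Bayes factor = 24 ÷ (1/9) = 216.

216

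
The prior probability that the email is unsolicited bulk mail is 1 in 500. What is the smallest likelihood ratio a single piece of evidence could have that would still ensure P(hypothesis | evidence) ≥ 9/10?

Prior odds = 0.002/0.998 = 1/499.
Target odds = 0.9/0.1 = 9.
Required Bayes factor = 9 ÷ (1/499) = 4491.

4491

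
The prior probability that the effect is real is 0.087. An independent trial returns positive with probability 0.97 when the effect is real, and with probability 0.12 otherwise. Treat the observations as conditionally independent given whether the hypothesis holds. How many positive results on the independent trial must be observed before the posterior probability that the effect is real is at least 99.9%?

Prior odds: 0.087 ÷ 0.913 = 87/913.
Likelihood ratio of a positive result = 0.97/0.12 = 97/12.
Target posterior odds = 0.999/0.001 = 999.
Require (97/12)ⁿ ≥ 999 ÷ (87/913) = 304029/29.
(97/12)⁴ = 88529281/20736 falls short of 304029/29 but (97/12)⁵ ≈34510.6 reaches it, so n = 5.

5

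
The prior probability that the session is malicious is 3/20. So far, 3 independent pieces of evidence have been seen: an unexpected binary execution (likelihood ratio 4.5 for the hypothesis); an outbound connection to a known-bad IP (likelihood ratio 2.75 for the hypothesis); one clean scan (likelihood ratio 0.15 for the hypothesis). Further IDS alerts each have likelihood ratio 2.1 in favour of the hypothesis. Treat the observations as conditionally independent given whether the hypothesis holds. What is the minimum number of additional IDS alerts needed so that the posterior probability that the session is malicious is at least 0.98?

7

Prior odds = 0.15/0.85 = 3/17.
Combined Bayes factor of the evidence already in hand = 4.5 × 2.75 × 0.15 = 1.85625.
Odds after that evidence = (3/17) × 1.85625 = 891/2720.
Target odds = 0.98/0.02 = 49.
Need 2.1ⁿ ≥ 49 ÷ (891/2720) = 133280/891.
2.1⁶ = 85766121/1000000 falls short of 133280/891 but 2.1⁷ ≈180.109 reaches it, so n = 7.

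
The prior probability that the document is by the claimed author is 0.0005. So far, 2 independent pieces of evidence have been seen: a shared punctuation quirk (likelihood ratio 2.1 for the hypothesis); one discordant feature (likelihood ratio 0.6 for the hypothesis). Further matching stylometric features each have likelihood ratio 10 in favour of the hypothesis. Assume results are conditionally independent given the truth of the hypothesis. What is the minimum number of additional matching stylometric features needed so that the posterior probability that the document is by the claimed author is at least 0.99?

6

Prior odds = 0.0005/0.9995 = 1/1999.
Combined Bayes factor of the evidence already in hand = 2.1 × 0.6 = 1.26.
Odds after that evidence = (1/1999) × 1.26 = 63/99950.
Target odds = 0.99/0.01 = 99.
Need 10ⁿ ≥ 99 ÷ (63/99950) = 1099450/7.
10⁵ = 100000 falls short of 1099450/7 but 10⁶ = 1000000 reaches it, so n = 6.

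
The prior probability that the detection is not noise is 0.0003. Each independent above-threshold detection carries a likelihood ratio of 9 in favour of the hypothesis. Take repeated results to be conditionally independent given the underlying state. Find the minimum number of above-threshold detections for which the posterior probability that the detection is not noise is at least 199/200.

Prior odds: 0.0003 ÷ 0.9997 = 3/9997.
Likelihood ratio per above-threshold detection = 9.
Target odds: 0.995 ÷ 0.005 = 199.
Require 9ⁿ ≥ 199 ÷ (3/9997) = 1989403/3.
9⁶ = 531441 falls short of 1989403/3 but 9⁷ = 4782969 reaches it, so n = 7.

7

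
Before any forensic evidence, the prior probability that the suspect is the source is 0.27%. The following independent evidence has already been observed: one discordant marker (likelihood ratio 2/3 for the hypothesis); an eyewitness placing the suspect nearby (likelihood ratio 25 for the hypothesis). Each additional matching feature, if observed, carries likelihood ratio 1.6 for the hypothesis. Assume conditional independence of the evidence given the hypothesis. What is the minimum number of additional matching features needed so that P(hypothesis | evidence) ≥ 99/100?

17

Prior odds = 0.0027/0.9973 = 27/9973.
Combined Bayes factor of the evidence already in hand = (2/3) × 25 = 50/3.
Odds after that evidence = (27/9973) × 50/3 = 450/9973.
Target odds = 0.99/0.01 = 99.
Need 1.6ⁿ ≥ 99 ÷ (450/9973) = 2194.06.
1.6¹⁶ ≈1844.67 falls short of 2194.06 but 1.6¹⁷ ≈2951.48 reaches it, so n = 17.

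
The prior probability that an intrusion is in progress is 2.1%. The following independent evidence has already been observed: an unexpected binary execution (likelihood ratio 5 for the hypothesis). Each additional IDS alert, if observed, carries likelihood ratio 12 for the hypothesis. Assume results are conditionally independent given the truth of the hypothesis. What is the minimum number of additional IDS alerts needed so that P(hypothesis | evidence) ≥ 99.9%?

Prior odds = 0.021/0.979 = 21/979.
Bayes factor of the evidence already in hand = 5.
Odds after that evidence = (21/979) × 5 = 105/979.
Target odds = 0.999/0.001 = 999.
Need 12ⁿ ≥ 999 ÷ (105/979) = 326007/35.
12³ = 1728 falls short of 326007/35 but 12⁴ = 20736 reaches it, so n = 4.

4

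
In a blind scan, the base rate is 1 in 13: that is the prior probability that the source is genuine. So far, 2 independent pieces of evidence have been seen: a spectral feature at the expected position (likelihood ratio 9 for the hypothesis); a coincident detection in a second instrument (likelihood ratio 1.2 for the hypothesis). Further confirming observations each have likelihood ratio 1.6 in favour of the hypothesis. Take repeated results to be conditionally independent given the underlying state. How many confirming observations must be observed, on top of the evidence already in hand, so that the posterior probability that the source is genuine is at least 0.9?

Prior odds = (1/13)/(12/13) = 1/12.
Combined Bayes factor of the evidence already in hand = 9 × 1.2 = 10.8.
Odds after that evidence = (1/12) × 10.8 = 0.9.
Target odds = 0.9/0.1 = 9.
Need 1.6ⁿ ≥ 9 ÷ 0.9 = 10.
1.6⁴ = 6.5536 falls short of 10 but 1.6⁵ = 10.48576 reaches it, so n = 5.

5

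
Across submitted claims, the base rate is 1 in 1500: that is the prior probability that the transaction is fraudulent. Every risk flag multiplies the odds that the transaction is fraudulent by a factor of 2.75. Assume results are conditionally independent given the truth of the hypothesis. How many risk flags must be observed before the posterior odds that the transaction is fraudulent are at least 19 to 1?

Prior odds: (1/1500) ÷ (1499/1500) = 1/1499.
Likelihood ratio per risk flag = 2.75.
Target odds = 19.
Need (1/1499) × 2.75ⁿ ≥ 19, i.e. 2.75ⁿ ≥ 28481.
2.75¹⁰ ≈24735.9 falls short of 28481 but 2.75¹¹ ≈68023.6 reaches it, so n = 11.

11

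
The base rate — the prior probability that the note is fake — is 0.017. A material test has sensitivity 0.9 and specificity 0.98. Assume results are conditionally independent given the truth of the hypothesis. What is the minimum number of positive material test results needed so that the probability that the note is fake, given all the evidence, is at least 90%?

2

Prior odds: 0.017 ÷ 0.983 = 17/983.
False-positive rate = 1 − 0.98 = 0.02; likelihood ratio of a positive = 0.9/0.02 = 45.
Target odds: 0.9 ÷ 0.1 = 9.
Require 45ⁿ ≥ 9 ÷ (17/983) = 8847/17.
45¹ = 45 falls short of 8847/17 but 45² = 2025 reaches it, so n = 2.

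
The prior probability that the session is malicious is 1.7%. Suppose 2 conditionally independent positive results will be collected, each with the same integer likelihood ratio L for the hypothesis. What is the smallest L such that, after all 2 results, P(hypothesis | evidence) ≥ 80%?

16

Prior odds = 0.017/0.983 = 17/983.
Target odds = 0.8/0.2 = 4.
Need L² ≥ 4 ÷ (17/983) = 3932/17.
15² = 225 < 3932/17 ≤ 256 = 16², so L = 16.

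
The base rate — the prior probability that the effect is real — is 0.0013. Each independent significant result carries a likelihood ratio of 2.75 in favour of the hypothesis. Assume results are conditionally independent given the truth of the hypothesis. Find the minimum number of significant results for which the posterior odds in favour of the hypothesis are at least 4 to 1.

Prior odds: 0.0013 ÷ 0.9987 = 13/9987.
Likelihood ratio per significant result = 2.75.
Target odds = 4.
Require 2.75ⁿ ≥ 4 ÷ (13/9987) = 39948/13.
2.75⁷ = 19487171/16384 falls short of 39948/13 but 2.75⁸ = 214358881/65536 reaches it, so n = 8.

8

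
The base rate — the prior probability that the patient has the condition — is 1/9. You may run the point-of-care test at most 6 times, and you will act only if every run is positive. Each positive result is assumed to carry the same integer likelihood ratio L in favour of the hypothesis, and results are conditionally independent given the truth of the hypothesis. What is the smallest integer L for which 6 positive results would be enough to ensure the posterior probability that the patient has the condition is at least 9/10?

3

Prior odds = (1/9)/(8/9) = 0.125.
Target odds = 0.9/0.1 = 9.
Need L⁶ ≥ 9 ÷ 0.125 = 72.
2⁶ = 64 < 72 ≤ 729 = 3⁶, so L = 3.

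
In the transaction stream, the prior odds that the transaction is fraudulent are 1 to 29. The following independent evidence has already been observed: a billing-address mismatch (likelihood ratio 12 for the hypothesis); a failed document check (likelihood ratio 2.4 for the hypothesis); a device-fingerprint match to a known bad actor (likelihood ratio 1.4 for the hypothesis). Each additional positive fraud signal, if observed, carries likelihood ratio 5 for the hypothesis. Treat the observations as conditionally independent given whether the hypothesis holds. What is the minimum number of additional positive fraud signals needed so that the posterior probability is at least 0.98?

Prior odds = 1/29.
Combined Bayes factor of the evidence already in hand = 12 × 2.4 × 1.4 = 40.32.
Odds after that evidence = (1/29) × 40.32 = 1008/725.
Target odds = 0.98/0.02 = 49.
Need 5ⁿ ≥ 49 ÷ (1008/725) = 5075/144.
5² = 25 falls short of 5075/144 but 5³ = 125 reaches it, so n = 3.

3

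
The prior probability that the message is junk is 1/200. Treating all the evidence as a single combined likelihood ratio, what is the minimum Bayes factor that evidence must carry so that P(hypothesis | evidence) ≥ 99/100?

19701

Prior odds = 0.005/0.995 = 1/199.
Target odds = 0.99/0.01 = 99.
Required Bayes factor = 99 ÷ (1/199) = 19701.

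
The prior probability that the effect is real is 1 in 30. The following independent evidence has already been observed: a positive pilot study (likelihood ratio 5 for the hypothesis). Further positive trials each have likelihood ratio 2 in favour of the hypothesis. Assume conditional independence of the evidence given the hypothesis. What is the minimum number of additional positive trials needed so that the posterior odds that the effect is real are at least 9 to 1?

6

Prior odds = (1/30)/(29/30) = 1/29.
Bayes factor of the evidence already in hand = 5.
Odds after that evidence = (1/29) × 5 = 5/29.
Target odds = 9.
Need 2ⁿ ≥ 9 ÷ (5/29) = 52.2.
2⁵ = 32 falls short of 52.2 but 2⁶ = 64 reaches it, so n = 6.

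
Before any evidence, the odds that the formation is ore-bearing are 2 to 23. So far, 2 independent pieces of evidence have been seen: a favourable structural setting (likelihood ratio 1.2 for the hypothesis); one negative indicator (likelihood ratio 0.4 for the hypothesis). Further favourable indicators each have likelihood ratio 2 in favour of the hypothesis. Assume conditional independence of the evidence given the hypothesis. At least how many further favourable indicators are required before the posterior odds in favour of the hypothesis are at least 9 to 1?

Prior odds = 2/23.
Combined Bayes factor of the evidence already in hand = 1.2 × 0.4 = 0.48.
Odds after that evidence = (2/23) × 0.48 = 24/575.
Target odds = 9.
Need 2ⁿ ≥ 9 ÷ (24/575) = 215.625.
2⁷ = 128 falls short of 215.625 but 2⁸ = 256 reaches it, so n = 8.

8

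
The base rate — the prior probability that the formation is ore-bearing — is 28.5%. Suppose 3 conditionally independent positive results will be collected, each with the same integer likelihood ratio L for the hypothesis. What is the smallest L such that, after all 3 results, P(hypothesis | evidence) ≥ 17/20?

3

Prior odds = 0.285/0.715 = 57/143.
Target odds = 0.85/0.15 = 17/3.
Need L³ ≥ 17/3 ÷ (57/143) = 2431/171.
2³ = 8 < 2431/171 ≤ 27 = 3³, so L = 3.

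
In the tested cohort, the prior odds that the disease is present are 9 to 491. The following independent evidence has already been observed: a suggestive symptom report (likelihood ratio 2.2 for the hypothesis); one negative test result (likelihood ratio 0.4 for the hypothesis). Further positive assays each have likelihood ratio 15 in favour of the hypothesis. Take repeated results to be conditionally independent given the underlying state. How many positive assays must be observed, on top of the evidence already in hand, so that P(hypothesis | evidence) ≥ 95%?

3

Prior odds = 9/491.
Combined Bayes factor of the evidence already in hand = 2.2 × 0.4 = 0.88.
Odds after that evidence = (9/491) × 0.88 = 198/12275.
Target odds = 0.95/0.05 = 19.
Need 15ⁿ ≥ 19 ÷ (198/12275) = 233225/198.
15² = 225 falls short of 233225/198 but 15³ = 3375 reaches it, so n = 3.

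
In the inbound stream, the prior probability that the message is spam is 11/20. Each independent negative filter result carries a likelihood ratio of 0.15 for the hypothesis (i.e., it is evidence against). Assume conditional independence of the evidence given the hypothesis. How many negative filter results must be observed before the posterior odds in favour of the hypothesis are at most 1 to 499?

4

Prior odds = 0.55/0.45 = 11/9.
Likelihood ratio per negative filter result = 0.15.
Target odds = 1/499.
Require 0.15ⁿ ≤ 1/499 ÷ (11/9) = 9/5489.
0.15³ = 0.003375 is still above 9/5489 but 0.15⁴ = 81/160000 is at or below it, so n = 4.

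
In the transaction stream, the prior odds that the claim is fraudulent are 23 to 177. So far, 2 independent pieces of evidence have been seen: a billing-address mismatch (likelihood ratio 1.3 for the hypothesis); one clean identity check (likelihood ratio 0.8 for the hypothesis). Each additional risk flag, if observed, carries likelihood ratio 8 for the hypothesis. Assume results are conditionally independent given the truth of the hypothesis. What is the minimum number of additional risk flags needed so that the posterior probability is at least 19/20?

Prior odds = 23/177.
Combined Bayes factor of the evidence already in hand = 1.3 × 0.8 = 1.04.
Odds after that evidence = (23/177) × 1.04 = 598/4425.
Target odds = 0.95/0.05 = 19.
Need 8ⁿ ≥ 19 ÷ (598/4425) = 84075/598.
8² = 64 falls short of 84075/598 but 8³ = 512 reaches it, so n = 3.

3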